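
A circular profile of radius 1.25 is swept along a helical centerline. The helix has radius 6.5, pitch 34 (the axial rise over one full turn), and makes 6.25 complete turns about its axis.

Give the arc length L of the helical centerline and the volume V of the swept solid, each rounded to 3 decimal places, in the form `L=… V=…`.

L=332.131 V=1630.345

2πR = 2π·6.5 = 40.840704
per-turn = √(40.840704² + 34²) = √(1667.9631 + 1156) = √2823.9631 = 53.140974
L = 6.25 × 53.140974 = 332.131089
V = π·1.25² × L = 4.908739 × 332.131089 = 1630.344671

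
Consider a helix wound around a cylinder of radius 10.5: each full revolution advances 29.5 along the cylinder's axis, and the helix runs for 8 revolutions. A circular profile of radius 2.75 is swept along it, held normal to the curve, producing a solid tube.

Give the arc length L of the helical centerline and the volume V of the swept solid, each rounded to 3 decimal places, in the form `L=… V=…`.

2πR = 2π·10.5 = 65.973446
per-turn = √(65.973446² + 29.5²) = √(4352.4955 + 870.25) = √5222.7455 = 72.268565
L = 8 × 72.268565 = 578.148523
V = π·2.75² × L = 23.758294 × 578.148523 = 13735.822840

L=578.149 V=13735.823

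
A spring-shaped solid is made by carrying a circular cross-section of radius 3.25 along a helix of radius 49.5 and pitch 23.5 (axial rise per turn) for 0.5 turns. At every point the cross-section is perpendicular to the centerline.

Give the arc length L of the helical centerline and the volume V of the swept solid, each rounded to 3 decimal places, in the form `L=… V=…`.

L=155.952 V=5174.970

2πR = 2π·49.5 = 311.017673
per-turn = √(311.017673² + 23.5²) = √(96731.9927 + 552.25) = √97284.2427 = 311.904220
L = 0.5 × 311.904220 = 155.952110
V = π·3.25² × L = 33.183072 × 155.952110 = 5174.970165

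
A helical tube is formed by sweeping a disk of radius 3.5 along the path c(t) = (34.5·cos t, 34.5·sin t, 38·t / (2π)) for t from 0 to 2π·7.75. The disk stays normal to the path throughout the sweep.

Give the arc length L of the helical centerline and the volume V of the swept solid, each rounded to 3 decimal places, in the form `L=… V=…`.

L=1705.584 V=65638.581

2πR = 2π·34.5 = 216.769893
per-turn = √(216.769893² + 38²) = √(46989.1866 + 1444) = √48433.1866 = 220.075411
L = 7.75 × 220.075411 = 1705.584436
V = π·3.5² × L = 38.484510 × 1705.584436 = 65638.581283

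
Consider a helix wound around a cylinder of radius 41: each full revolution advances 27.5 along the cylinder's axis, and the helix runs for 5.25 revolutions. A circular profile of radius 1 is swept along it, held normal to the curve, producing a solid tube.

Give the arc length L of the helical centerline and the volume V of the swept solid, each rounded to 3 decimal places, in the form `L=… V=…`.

L=1360.140 V=4273.005

2πR = 2π·41 = 257.610598
per-turn = √(257.610598² + 27.5²) = √(66363.2200 + 756.25) = √67119.4700 = 259.074256
L = 5.25 × 259.074256 = 1360.139843
V = π·1² × L = 3.141593 × 1360.139843 = 4273.005338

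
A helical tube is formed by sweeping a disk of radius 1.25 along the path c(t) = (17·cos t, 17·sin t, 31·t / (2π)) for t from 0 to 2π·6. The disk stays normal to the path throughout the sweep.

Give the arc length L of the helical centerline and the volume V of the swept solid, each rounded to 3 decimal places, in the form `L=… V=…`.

2πR = 2π·17 = 106.814150
per-turn = √(106.814150² + 31²) = √(11409.2627 + 961) = √12370.2627 = 111.221683
L = 6 × 111.221683 = 667.330096
V = π·1.25² × L = 4.908739 × 667.330096 = 3275.748948

L=667.330 V=3275.749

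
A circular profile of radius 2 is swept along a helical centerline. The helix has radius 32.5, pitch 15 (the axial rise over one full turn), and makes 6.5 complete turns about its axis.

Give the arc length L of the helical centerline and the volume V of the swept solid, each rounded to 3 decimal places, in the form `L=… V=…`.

L=1330.899 V=16724.571

2πR = 2π·32.5 = 204.203522
per-turn = √(204.203522² + 15²) = √(41699.0786 + 225) = √41924.0786 = 204.753702
L = 6.5 × 204.753702 = 1330.899065
V = π·2² × L = 12.566371 × 1330.899065 = 16724.570898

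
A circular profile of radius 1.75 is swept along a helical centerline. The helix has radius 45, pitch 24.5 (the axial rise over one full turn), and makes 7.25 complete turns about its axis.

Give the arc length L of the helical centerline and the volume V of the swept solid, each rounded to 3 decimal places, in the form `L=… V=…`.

2πR = 2π·45 = 282.743339
per-turn = √(282.743339² + 24.5²) = √(79943.7956 + 600.25) = √80544.0456 = 283.802829
L = 7.25 × 283.802829 = 2057.570509
V = π·1.75² × L = 9.621128 × 2057.570509 = 19796.148210

L=2057.571 V=19796.148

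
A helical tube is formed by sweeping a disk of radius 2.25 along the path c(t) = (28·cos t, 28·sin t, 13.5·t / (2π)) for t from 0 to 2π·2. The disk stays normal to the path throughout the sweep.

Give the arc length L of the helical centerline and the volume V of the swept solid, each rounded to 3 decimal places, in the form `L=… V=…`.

L=352.893 V=5612.517

2πR = 2π·28 = 175.929189
per-turn = √(175.929189² + 13.5²) = √(30951.0794 + 182.25) = √31133.3294 = 176.446392
L = 2 × 176.446392 = 352.892785
V = π·2.25² × L = 15.904313 × 352.892785 = 5612.517238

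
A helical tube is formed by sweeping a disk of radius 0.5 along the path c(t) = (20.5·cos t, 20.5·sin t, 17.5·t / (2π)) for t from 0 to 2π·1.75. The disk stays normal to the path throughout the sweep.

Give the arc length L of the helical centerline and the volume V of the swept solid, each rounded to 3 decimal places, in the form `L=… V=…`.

L=227.480 V=178.663

2πR = 2π·20.5 = 128.805299
per-turn = √(128.805299² + 17.5²) = √(16590.8050 + 306.25) = √16897.0550 = 129.988673
L = 1.75 × 129.988673 = 227.480177
V = π·0.5² × L = 0.785398 × 227.480177 = 178.662513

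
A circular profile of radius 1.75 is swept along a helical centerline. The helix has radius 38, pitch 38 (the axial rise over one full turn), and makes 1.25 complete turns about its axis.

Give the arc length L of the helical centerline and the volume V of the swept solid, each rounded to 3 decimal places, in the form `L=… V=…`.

L=302.208 V=2907.578

2πR = 2π·38 = 238.761042
per-turn = √(238.761042² + 38²) = √(57006.8350 + 1444) = √58450.8350 = 241.766075
L = 1.25 × 241.766075 = 302.207594
V = π·1.75² × L = 9.621128 × 302.207594 = 2907.577791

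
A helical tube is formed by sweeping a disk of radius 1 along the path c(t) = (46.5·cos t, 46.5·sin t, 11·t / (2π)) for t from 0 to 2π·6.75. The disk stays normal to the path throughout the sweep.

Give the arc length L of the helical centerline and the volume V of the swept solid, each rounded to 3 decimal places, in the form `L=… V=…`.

L=1973.532 V=6200.034

2πR = 2π·46.5 = 292.168117
per-turn = √(292.168117² + 11²) = √(85362.2085 + 121) = √85483.2085 = 292.375116
L = 6.75 × 292.375116 = 1973.532033
V = π·1² × L = 3.141593 × 1973.532033 = 6200.033737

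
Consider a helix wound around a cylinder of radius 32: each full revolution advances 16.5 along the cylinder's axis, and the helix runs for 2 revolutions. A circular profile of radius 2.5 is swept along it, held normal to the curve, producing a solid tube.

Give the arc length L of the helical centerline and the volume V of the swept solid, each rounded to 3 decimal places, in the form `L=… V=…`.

L=403.476 V=7922.226

2πR = 2π·32 = 201.061930
per-turn = √(201.061930² + 16.5²) = √(40425.8996 + 272.25) = √40698.1496 = 201.737824
L = 2 × 201.737824 = 403.475648
V = π·2.5² × L = 19.634954 × 403.475648 = 7922.225822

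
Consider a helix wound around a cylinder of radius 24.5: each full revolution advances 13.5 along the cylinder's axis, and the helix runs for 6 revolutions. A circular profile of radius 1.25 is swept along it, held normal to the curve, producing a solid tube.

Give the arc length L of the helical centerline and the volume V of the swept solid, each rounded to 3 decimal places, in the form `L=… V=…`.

2πR = 2π·24.5 = 153.938040
per-turn = √(153.938040² + 13.5²) = √(23696.9202 + 182.25) = √23879.1702 = 154.528865
L = 6 × 154.528865 = 927.173191
V = π·1.25² × L = 4.908739 × 927.173191 = 4551.250758

L=927.173 V=4551.251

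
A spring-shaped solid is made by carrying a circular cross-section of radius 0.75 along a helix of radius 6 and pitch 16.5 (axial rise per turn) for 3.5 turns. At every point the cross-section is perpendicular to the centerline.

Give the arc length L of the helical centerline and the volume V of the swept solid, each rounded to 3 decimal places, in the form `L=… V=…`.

L=144.031 V=254.524

2πR = 2π·6 = 37.699112
per-turn = √(37.699112² + 16.5²) = √(1421.2230 + 272.25) = √1693.4730 = 41.151829
L = 3.5 × 41.151829 = 144.031402
V = π·0.75² × L = 1.767146 × 144.031402 = 254.524496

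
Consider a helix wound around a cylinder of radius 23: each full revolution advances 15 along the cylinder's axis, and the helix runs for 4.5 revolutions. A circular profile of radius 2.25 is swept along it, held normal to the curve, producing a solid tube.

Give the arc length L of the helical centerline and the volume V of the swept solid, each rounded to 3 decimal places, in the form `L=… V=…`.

L=653.803 V=10398.294

2πR = 2π·23 = 144.513262
per-turn = √(144.513262² + 15²) = √(20884.0829 + 225) = √21109.0829 = 145.289652
L = 4.5 × 145.289652 = 653.803433
V = π·2.25² × L = 15.904313 × 653.803433 = 10398.294314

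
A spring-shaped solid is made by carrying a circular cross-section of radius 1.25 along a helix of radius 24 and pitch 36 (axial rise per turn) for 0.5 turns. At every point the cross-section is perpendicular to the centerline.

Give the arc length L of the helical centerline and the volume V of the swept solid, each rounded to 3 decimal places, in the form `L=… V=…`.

L=77.517 V=380.511

2πR = 2π·24 = 150.796447
per-turn = √(150.796447² + 36²) = √(22739.5685 + 1296) = √24035.5685 = 155.034088
L = 0.5 × 155.034088 = 77.517044
V = π·1.25² × L = 4.908739 × 77.517044 = 380.510901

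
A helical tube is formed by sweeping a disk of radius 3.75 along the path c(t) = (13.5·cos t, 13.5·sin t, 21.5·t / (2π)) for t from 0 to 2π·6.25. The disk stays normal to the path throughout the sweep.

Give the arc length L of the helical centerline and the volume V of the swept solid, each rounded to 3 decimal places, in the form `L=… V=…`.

L=546.909 V=24161.683

2πR = 2π·13.5 = 84.823002
per-turn = √(84.823002² + 21.5²) = √(7194.9416 + 462.25) = √7657.1916 = 87.505380
L = 6.25 × 87.505380 = 546.908628
V = π·3.75² × L = 44.178647 × 546.908628 = 24161.683042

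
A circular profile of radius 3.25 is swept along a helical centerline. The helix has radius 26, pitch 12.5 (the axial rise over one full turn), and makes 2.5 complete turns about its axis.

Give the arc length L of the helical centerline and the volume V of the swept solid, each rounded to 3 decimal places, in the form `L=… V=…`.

2πR = 2π·26 = 163.362818
per-turn = √(163.362818² + 12.5²) = √(26687.4103 + 156.25) = √26843.6603 = 163.840350
L = 2.5 × 163.840350 = 409.600875
V = π·3.25² × L = 33.183072 × 409.600875 = 13591.815495

L=409.601 V=13591.815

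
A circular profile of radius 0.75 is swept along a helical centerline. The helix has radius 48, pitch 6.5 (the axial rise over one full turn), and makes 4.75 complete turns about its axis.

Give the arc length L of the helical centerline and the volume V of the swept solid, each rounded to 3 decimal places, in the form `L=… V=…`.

2πR = 2π·48 = 301.592895
per-turn = √(301.592895² + 6.5²) = √(90958.2742 + 42.25) = √91000.5242 = 301.662931
L = 4.75 × 301.662931 = 1432.898924
V = π·0.75² × L = 1.767146 × 1432.898924 = 2532.141412

L=1432.899 V=2532.141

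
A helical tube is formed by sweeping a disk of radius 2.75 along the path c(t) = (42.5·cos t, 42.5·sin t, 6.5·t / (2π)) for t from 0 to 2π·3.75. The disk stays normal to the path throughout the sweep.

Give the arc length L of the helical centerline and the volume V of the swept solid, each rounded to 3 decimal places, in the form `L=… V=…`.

2πR = 2π·42.5 = 267.035376
per-turn = √(267.035376² + 6.5²) = √(71307.8918 + 42.25) = √71350.1418 = 267.114473
L = 3.75 × 267.114473 = 1001.679275
V = π·2.75² × L = 23.758294 × 1001.679275 = 23798.191142

L=1001.679 V=23798.191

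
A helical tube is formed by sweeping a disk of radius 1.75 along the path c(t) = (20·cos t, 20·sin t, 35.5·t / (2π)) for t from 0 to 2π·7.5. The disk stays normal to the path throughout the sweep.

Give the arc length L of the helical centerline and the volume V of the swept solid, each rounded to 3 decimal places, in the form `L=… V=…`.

L=979.364 V=9422.584

2πR = 2π·20 = 125.663706
per-turn = √(125.663706² + 35.5²) = √(15791.3670 + 1260.25) = √17051.6170 = 130.581840
L = 7.5 × 130.581840 = 979.363803
V = π·1.75² × L = 9.621128 × 979.363803 = 9422.584019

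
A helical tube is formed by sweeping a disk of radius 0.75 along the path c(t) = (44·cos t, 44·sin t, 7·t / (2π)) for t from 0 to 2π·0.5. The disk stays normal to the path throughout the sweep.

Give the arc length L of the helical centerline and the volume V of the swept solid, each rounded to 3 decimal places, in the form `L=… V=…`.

L=138.274 V=244.351

2πR = 2π·44 = 276.460154
per-turn = √(276.460154² + 7²) = √(76430.2165 + 49) = √76479.2165 = 276.548760
L = 0.5 × 276.548760 = 138.274380
V = π·0.75² × L = 1.767146 × 138.274380 = 244.350999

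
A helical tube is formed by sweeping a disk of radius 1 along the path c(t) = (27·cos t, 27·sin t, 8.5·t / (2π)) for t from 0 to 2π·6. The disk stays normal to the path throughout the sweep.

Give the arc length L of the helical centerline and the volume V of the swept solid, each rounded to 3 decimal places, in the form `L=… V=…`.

L=1019.153 V=3201.763

2πR = 2π·27 = 169.646003
per-turn = √(169.646003² + 8.5²) = √(28779.7664 + 72.25) = √28852.0164 = 169.858813
L = 6 × 169.858813 = 1019.152879
V = π·1² × L = 3.141593 × 1019.152879 = 3201.763199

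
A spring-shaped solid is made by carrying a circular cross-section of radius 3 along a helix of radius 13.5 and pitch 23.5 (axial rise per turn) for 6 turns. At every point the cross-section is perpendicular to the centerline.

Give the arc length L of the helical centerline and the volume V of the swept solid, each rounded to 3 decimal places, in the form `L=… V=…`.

L=528.109 V=14931.924

2πR = 2π·13.5 = 84.823002
per-turn = √(84.823002² + 23.5²) = √(7194.9416 + 552.25) = √7747.1916 = 88.018132
L = 6 × 88.018132 = 528.108794
V = π·3² × L = 28.274334 × 528.108794 = 14931.924357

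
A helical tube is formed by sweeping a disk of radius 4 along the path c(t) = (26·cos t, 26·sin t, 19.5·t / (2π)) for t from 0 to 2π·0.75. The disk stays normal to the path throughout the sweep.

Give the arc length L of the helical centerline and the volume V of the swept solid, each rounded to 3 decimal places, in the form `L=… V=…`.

2πR = 2π·26 = 163.362818
per-turn = √(163.362818² + 19.5²) = √(26687.4103 + 380.25) = √27067.6603 = 164.522522
L = 0.75 × 164.522522 = 123.391892
V = π·4² × L = 50.265482 × 123.391892 = 6202.352964

L=123.392 V=6202.353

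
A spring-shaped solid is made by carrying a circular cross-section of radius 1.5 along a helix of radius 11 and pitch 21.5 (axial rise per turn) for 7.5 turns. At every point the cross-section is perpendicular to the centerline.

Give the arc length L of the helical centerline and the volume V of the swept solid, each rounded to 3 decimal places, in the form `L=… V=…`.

L=542.864 V=3837.281

2πR = 2π·11 = 69.115038
per-turn = √(69.115038² + 21.5²) = √(4776.8885 + 462.25) = √5239.1385 = 72.381894
L = 7.5 × 72.381894 = 542.864202
V = π·1.5² × L = 7.068583 × 542.864202 = 3837.280928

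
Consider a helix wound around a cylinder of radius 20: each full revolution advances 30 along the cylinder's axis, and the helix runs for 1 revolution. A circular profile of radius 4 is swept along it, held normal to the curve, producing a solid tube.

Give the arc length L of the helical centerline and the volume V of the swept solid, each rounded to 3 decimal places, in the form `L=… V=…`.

L=129.195 V=6494.053

2πR = 2π·20 = 125.663706
per-turn = √(125.663706² + 30²) = √(15791.3670 + 900) = √16691.3670 = 129.195074
L = 1 × 129.195074 = 129.195074
V = π·4² × L = 50.265482 × 129.195074 = 6494.052705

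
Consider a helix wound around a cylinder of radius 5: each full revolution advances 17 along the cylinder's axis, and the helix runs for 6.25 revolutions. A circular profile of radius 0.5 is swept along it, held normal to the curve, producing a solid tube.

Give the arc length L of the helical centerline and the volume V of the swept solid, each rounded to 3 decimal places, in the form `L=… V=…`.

2πR = 2π·5 = 31.415927
per-turn = √(31.415927² + 17²) = √(986.9604 + 289) = √1275.9604 = 35.720588
L = 6.25 × 35.720588 = 223.253678
V = π·0.5² × L = 0.785398 × 223.253678 = 175.343029

L=223.254 V=175.343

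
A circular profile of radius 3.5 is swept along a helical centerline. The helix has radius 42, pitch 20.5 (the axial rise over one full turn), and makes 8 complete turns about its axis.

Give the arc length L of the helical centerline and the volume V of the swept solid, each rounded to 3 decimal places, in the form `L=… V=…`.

L=2117.511 V=81491.361

2πR = 2π·42 = 263.893783
per-turn = √(263.893783² + 20.5²) = √(69639.9287 + 420.25) = √70060.1787 = 264.688834
L = 8 × 264.688834 = 2117.510669
V = π·3.5² × L = 38.484510 × 2117.510669 = 81491.360535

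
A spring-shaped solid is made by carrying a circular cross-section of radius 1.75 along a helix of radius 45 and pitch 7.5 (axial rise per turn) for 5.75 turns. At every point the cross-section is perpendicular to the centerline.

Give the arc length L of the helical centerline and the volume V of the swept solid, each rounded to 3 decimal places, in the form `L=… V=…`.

L=1626.346 V=15647.283

2πR = 2π·45 = 282.743339
per-turn = √(282.743339² + 7.5²) = √(79943.7956 + 56.25) = √80000.0456 = 282.842793
L = 5.75 × 282.842793 = 1626.346061
V = π·1.75² × L = 9.621128 × 1626.346061 = 15647.282812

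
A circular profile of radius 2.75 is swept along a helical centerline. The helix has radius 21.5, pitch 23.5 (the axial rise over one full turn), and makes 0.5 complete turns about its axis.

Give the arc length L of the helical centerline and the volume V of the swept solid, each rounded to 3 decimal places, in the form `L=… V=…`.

L=68.559 V=1628.836

2πR = 2π·21.5 = 135.088484
per-turn = √(135.088484² + 23.5²) = √(18248.8985 + 552.25) = √18801.1485 = 137.117280
L = 0.5 × 137.117280 = 68.558640
V = π·2.75² × L = 23.758294 × 68.558640 = 1628.836358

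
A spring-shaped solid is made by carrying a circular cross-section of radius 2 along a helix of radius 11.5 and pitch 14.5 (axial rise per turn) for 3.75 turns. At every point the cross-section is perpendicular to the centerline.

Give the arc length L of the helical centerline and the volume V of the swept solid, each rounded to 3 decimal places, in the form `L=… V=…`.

2πR = 2π·11.5 = 72.256631
per-turn = √(72.256631² + 14.5²) = √(5221.0207 + 210.25) = √5431.2707 = 73.697155
L = 3.75 × 73.697155 = 276.364333
V = π·2² × L = 12.566371 × 276.364333 = 3472.896634

L=276.364 V=3472.897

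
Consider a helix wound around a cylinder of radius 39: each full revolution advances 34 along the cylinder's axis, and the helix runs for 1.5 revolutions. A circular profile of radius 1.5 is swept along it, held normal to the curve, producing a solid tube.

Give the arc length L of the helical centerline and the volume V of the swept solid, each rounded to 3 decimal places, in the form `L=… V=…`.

L=371.088 V=2623.064

2πR = 2π·39 = 245.044227
per-turn = √(245.044227² + 34²) = √(60046.6732 + 1156) = √61202.6732 = 247.391740
L = 1.5 × 247.391740 = 371.087610
V = π·1.5² × L = 7.068583 × 371.087610 = 2623.063750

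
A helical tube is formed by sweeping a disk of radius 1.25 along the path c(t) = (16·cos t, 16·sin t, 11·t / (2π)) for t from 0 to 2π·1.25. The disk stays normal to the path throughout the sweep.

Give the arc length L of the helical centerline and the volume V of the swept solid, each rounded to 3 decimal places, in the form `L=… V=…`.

2πR = 2π·16 = 100.530965
per-turn = √(100.530965² + 11²) = √(10106.4749 + 121) = √10227.4749 = 101.130979
L = 1.25 × 101.130979 = 126.413724
V = π·1.25² × L = 4.908739 × 126.413724 = 620.531915

L=126.414 V=620.532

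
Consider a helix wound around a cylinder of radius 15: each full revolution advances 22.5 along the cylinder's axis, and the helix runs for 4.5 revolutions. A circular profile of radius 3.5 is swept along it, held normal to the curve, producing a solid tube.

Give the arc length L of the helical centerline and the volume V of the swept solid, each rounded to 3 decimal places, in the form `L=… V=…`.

L=436.033 V=16780.531

2πR = 2π·15 = 94.247780
per-turn = √(94.247780² + 22.5²) = √(8882.6440 + 506.25) = √9388.8940 = 96.896305
L = 4.5 × 96.896305 = 436.033373
V = π·3.5² × L = 38.484510 × 436.033373 = 16780.530721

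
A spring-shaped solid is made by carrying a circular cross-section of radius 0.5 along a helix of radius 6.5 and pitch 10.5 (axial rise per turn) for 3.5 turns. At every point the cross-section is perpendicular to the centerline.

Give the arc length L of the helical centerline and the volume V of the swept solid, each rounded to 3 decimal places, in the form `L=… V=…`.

2πR = 2π·6.5 = 40.840704
per-turn = √(40.840704² + 10.5²) = √(1667.9631 + 110.25) = √1778.2131 = 42.168865
L = 3.5 × 42.168865 = 147.591026
V = π·0.5² × L = 0.785398 × 147.591026 = 115.917721

L=147.591 V=115.918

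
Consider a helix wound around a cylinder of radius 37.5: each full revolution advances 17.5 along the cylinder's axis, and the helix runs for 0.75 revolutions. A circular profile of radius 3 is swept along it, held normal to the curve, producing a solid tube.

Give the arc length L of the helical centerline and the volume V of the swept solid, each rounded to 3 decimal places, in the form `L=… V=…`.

L=177.201 V=5010.250

2πR = 2π·37.5 = 235.619449
per-turn = √(235.619449² + 17.5²) = √(55516.5248 + 306.25) = √55822.7748 = 236.268438
L = 0.75 × 236.268438 = 177.201328
V = π·3² × L = 28.274334 × 177.201328 = 5010.249525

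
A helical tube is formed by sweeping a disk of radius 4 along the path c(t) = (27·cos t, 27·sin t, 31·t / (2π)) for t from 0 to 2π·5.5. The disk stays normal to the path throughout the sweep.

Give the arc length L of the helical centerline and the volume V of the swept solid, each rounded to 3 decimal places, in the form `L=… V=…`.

2πR = 2π·27 = 169.646003
per-turn = √(169.646003² + 31²) = √(28779.7664 + 961) = √29740.7664 = 172.455114
L = 5.5 × 172.455114 = 948.503128
V = π·4² × L = 50.265482 × 948.503128 = 47676.967362

L=948.503 V=47676.967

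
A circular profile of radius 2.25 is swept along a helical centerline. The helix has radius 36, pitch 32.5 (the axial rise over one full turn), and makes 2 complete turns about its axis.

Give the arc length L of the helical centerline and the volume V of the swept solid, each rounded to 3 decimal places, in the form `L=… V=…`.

L=457.035 V=7268.830

2πR = 2π·36 = 226.194671
per-turn = √(226.194671² + 32.5²) = √(51164.0292 + 1056.25) = √52220.2792 = 228.517569
L = 2 × 228.517569 = 457.035137
V = π·2.25² × L = 15.904313 × 457.035137 = 7268.829791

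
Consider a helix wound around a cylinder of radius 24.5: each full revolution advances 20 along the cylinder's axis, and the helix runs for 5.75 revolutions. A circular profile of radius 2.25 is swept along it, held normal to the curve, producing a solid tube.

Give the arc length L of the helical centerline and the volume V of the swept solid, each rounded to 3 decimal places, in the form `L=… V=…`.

2πR = 2π·24.5 = 153.938040
per-turn = √(153.938040² + 20²) = √(23696.9202 + 400) = √24096.9202 = 155.231827
L = 5.75 × 155.231827 = 892.583006
V = π·2.25² × L = 15.904313 × 892.583006 = 14195.919339

L=892.583 V=14195.919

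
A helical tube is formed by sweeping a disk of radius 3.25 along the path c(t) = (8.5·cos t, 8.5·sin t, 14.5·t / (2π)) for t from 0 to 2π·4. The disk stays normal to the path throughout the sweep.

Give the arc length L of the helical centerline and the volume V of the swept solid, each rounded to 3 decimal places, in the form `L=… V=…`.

L=221.362 V=7345.465

2πR = 2π·8.5 = 53.407075
per-turn = √(53.407075² + 14.5²) = √(2852.3157 + 210.25) = √3062.5657 = 55.340452
L = 4 × 55.340452 = 221.361810
V = π·3.25² × L = 33.183072 × 221.361810 = 7345.464955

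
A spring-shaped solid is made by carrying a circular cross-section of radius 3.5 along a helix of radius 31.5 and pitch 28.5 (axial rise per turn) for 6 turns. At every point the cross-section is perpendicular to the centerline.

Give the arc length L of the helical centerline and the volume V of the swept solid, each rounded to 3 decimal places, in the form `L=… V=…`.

2πR = 2π·31.5 = 197.920337
per-turn = √(197.920337² + 28.5²) = √(39172.4599 + 812.25) = √39984.7099 = 199.961771
L = 6 × 199.961771 = 1199.770626
V = π·3.5² × L = 38.484510 × 1199.770626 = 46172.584666

L=1199.771 V=46172.585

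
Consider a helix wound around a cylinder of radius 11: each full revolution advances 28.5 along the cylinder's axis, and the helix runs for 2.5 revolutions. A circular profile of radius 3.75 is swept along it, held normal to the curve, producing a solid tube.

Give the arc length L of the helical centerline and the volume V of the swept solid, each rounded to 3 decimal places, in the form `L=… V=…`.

2πR = 2π·11 = 69.115038
per-turn = √(69.115038² + 28.5²) = √(4776.8885 + 812.25) = √5589.1385 = 74.760541
L = 2.5 × 74.760541 = 186.901353
V = π·3.75² × L = 44.178647 × 186.901353 = 8257.048847

L=186.901 V=8257.049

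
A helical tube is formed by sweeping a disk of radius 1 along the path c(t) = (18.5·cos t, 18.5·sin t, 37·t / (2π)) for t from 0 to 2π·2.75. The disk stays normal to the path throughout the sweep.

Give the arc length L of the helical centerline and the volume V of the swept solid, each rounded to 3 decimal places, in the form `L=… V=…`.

2πR = 2π·18.5 = 116.238928
per-turn = √(116.238928² + 37²) = √(13511.4884 + 1369) = √14880.4884 = 121.985607
L = 2.75 × 121.985607 = 335.460420
V = π·1² × L = 3.141593 × 335.460420 = 1053.879993

L=335.460 V=1053.880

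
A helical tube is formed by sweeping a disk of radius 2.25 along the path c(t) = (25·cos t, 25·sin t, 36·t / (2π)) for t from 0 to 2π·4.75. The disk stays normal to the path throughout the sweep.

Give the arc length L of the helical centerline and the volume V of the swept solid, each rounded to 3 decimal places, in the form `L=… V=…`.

2πR = 2π·25 = 157.079633
per-turn = √(157.079633² + 36²) = √(24674.0110 + 1296) = √25970.0110 = 161.152136
L = 4.75 × 161.152136 = 765.472647
V = π·2.25² × L = 15.904313 × 765.472647 = 12174.316424

L=765.473 V=12174.316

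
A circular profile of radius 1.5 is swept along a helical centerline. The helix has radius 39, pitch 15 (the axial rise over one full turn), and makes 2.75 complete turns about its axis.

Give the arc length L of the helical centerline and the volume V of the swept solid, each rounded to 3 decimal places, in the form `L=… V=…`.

L=675.133 V=4772.234

2πR = 2π·39 = 245.044227
per-turn = √(245.044227² + 15²) = √(60046.6732 + 225) = √60271.6732 = 245.502899
L = 2.75 × 245.502899 = 675.132971
V = π·1.5² × L = 7.068583 × 675.132971 = 4772.233759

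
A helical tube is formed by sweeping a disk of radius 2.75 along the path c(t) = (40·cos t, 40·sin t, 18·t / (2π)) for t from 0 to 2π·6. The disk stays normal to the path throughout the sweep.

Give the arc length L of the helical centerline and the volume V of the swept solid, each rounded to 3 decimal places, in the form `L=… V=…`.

2πR = 2π·40 = 251.327412
per-turn = √(251.327412² + 18²) = √(63165.4682 + 324) = √63489.4682 = 251.971165
L = 6 × 251.971165 = 1511.826992
V = π·2.75² × L = 23.758294 × 1511.826992 = 35918.430825

L=1511.827 V=35918.431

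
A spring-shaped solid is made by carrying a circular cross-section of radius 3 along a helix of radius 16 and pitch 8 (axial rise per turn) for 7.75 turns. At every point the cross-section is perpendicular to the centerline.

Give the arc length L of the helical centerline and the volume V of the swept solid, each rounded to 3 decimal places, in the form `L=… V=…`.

2πR = 2π·16 = 100.530965
per-turn = √(100.530965² + 8²) = √(10106.4749 + 64) = √10170.4749 = 100.848772
L = 7.75 × 100.848772 = 781.577987
V = π·3² × L = 28.274334 × 781.577987 = 22098.596947

L=781.578 V=22098.597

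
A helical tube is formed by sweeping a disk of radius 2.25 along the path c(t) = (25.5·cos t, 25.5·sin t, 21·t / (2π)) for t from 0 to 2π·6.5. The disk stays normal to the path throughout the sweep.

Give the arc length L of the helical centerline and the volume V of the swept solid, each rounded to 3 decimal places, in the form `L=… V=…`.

L=1050.345 V=16705.020

2πR = 2π·25.5 = 160.221225
per-turn = √(160.221225² + 21²) = √(25670.8410 + 441) = √26111.8410 = 161.591587
L = 6.5 × 161.591587 = 1050.345317
V = π·2.25² × L = 15.904313 × 1050.345317 = 16705.020474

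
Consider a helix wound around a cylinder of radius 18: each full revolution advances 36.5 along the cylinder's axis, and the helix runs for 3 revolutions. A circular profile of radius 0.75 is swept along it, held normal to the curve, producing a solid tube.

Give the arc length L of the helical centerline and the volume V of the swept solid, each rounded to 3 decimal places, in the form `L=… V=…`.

L=356.524 V=630.030

2πR = 2π·18 = 113.097336
per-turn = √(113.097336² + 36.5²) = √(12791.0073 + 1332.25) = √14123.2573 = 118.841311
L = 3 × 118.841311 = 356.523934
V = π·0.75² × L = 1.767146 × 356.523934 = 630.029797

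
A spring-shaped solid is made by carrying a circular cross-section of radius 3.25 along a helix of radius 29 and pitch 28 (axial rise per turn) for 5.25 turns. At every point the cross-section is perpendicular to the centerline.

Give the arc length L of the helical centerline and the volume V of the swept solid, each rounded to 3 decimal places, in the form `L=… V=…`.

L=967.844 V=32116.023

2πR = 2π·29 = 182.212374
per-turn = √(182.212374² + 28²) = √(33201.3492 + 784) = √33985.3492 = 184.351157
L = 5.25 × 184.351157 = 967.843576
V = π·3.25² × L = 33.183072 × 967.843576 = 32116.023455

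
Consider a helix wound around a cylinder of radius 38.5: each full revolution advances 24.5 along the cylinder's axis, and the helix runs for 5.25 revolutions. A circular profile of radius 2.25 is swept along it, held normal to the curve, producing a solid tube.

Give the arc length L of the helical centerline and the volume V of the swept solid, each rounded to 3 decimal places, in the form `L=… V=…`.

L=1276.486 V=20301.630

2πR = 2π·38.5 = 241.902634
per-turn = √(241.902634² + 24.5²) = √(58516.8845 + 600.25) = √59117.1345 = 243.140154
L = 5.25 × 243.140154 = 1276.485809
V = π·2.25² × L = 15.904313 × 1276.485809 = 20301.629596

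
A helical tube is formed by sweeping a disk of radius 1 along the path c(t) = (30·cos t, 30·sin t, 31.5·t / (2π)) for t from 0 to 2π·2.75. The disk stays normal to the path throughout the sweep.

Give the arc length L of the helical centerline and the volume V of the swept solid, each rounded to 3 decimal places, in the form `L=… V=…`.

2πR = 2π·30 = 188.495559
per-turn = √(188.495559² + 31.5²) = √(35530.5758 + 992.25) = √36522.8258 = 191.109460
L = 2.75 × 191.109460 = 525.551016
V = π·1² × L = 3.141593 × 525.551016 = 1651.067211

L=525.551 V=1651.067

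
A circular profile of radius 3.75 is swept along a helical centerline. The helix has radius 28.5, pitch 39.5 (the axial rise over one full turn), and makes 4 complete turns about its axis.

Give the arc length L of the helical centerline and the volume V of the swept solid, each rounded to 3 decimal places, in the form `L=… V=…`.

L=733.502 V=32405.136

2πR = 2π·28.5 = 179.070781
per-turn = √(179.070781² + 39.5²) = √(32066.3447 + 1560.25) = √33626.5947 = 183.375556
L = 4 × 183.375556 = 733.502226
V = π·3.75² × L = 44.178647 × 733.502226 = 32405.135679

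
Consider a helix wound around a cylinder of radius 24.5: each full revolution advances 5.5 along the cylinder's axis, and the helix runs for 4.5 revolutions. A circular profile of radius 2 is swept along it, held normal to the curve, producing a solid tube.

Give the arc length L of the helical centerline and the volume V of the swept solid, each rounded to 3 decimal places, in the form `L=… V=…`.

2πR = 2π·24.5 = 153.938040
per-turn = √(153.938040² + 5.5²) = √(23696.9202 + 30.25) = √23727.1702 = 154.036263
L = 4.5 × 154.036263 = 693.163181
V = π·2² × L = 12.566371 × 693.163181 = 8710.545432

L=693.163 V=8710.545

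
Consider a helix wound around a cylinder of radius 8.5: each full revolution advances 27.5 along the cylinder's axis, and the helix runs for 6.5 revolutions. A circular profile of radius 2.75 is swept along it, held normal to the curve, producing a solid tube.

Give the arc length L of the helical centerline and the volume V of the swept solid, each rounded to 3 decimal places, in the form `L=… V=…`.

L=390.464 V=9276.752

2πR = 2π·8.5 = 53.407075
per-turn = √(53.407075² + 27.5²) = √(2852.3157 + 756.25) = √3608.5657 = 60.071338
L = 6.5 × 60.071338 = 390.463698
V = π·2.75² × L = 23.758294 × 390.463698 = 9276.751512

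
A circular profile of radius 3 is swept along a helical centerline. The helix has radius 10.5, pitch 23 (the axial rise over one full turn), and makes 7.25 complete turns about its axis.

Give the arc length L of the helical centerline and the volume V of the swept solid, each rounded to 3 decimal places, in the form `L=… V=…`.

L=506.541 V=14322.104

2πR = 2π·10.5 = 65.973446
per-turn = √(65.973446² + 23²) = √(4352.4955 + 529) = √4881.4955 = 69.867700
L = 7.25 × 69.867700 = 506.540827
V = π·3² × L = 28.274334 × 506.540827 = 14322.104466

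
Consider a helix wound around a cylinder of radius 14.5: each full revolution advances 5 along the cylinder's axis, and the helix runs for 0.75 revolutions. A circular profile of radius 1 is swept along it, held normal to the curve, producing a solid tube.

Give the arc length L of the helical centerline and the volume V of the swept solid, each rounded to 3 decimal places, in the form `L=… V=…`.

2πR = 2π·14.5 = 91.106187
per-turn = √(91.106187² + 5²) = √(8300.3373 + 25) = √8325.3373 = 91.243286
L = 0.75 × 91.243286 = 68.432465
V = π·1² × L = 3.141593 × 68.432465 = 214.986929

L=68.432 V=214.987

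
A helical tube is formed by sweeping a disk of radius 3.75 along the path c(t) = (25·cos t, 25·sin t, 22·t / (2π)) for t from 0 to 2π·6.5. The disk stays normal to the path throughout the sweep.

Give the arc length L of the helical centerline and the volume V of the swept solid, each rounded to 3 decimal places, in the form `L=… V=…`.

2πR = 2π·25 = 157.079633
per-turn = √(157.079633² + 22²) = √(24674.0110 + 484) = √25158.0110 = 158.612771
L = 6.5 × 158.612771 = 1030.983009
V = π·3.75² × L = 44.178647 × 1030.983009 = 45547.434100

L=1030.983 V=45547.434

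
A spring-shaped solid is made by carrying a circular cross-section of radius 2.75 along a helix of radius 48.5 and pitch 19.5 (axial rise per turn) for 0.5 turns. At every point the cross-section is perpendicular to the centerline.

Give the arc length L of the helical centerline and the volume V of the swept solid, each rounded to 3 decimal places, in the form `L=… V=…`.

L=152.679 V=3627.390

2πR = 2π·48.5 = 304.734487
per-turn = √(304.734487² + 19.5²) = √(92863.1078 + 380.25) = √93243.3578 = 305.357754
L = 0.5 × 305.357754 = 152.678877
V = π·2.75² × L = 23.758294 × 152.678877 = 3627.389713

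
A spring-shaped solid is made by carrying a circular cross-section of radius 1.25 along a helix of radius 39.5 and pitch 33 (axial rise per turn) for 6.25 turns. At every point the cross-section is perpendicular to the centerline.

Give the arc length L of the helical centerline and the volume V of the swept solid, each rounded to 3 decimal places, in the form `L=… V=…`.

L=1564.813 V=7681.259

2πR = 2π·39.5 = 248.185820
per-turn = √(248.185820² + 33²) = √(61596.2011 + 1089) = √62685.2011 = 250.370128
L = 6.25 × 250.370128 = 1564.813301
V = π·1.25² × L = 4.908739 × 1564.813301 = 7681.259329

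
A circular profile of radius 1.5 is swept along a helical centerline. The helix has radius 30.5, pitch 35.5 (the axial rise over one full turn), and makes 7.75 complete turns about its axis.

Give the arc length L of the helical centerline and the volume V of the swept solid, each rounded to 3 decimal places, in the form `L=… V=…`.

2πR = 2π·30.5 = 191.637152
per-turn = √(191.637152² + 35.5²) = √(36724.7980 + 1260.25) = √37985.0480 = 194.897532
L = 7.75 × 194.897532 = 1510.455873
V = π·1.5² × L = 7.068583 × 1510.455873 = 10676.783416

L=1510.456 V=10676.783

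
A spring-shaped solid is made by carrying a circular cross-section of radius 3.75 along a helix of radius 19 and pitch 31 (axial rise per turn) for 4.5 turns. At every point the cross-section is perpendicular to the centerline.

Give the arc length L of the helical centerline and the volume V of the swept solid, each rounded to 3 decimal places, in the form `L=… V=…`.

2πR = 2π·19 = 119.380521
per-turn = √(119.380521² + 31²) = √(14251.7088 + 961) = √15212.7088 = 123.339810
L = 4.5 × 123.339810 = 555.029145
V = π·3.75² × L = 44.178647 × 555.029145 = 24520.436520

L=555.029 V=24520.437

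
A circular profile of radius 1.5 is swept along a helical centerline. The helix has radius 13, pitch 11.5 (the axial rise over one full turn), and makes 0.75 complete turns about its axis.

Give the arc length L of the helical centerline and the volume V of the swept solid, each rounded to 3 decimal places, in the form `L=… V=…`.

L=61.865 V=437.300

2πR = 2π·13 = 81.681409
per-turn = √(81.681409² + 11.5²) = √(6671.8526 + 132.25) = √6804.1026 = 82.486984
L = 0.75 × 82.486984 = 61.865238
V = π·1.5² × L = 7.068583 × 61.865238 = 437.299600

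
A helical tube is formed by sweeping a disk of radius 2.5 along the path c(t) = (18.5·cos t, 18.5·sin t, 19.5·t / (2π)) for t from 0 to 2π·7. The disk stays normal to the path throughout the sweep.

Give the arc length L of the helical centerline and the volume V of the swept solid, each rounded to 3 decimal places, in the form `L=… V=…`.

L=825.043 V=16199.672

2πR = 2π·18.5 = 116.238928
per-turn = √(116.238928² + 19.5²) = √(13511.4884 + 380.25) = √13891.7384 = 117.863219
L = 7 × 117.863219 = 825.042534
V = π·2.5² × L = 19.634954 × 825.042534 = 16199.672272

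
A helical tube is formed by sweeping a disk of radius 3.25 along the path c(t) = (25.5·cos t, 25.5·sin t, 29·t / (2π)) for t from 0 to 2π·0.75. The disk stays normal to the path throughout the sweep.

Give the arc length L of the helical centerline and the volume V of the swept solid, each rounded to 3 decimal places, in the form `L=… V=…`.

2πR = 2π·25.5 = 160.221225
per-turn = √(160.221225² + 29²) = √(25670.8410 + 841) = √26511.8410 = 162.824571
L = 0.75 × 162.824571 = 122.118429
V = π·3.25² × L = 33.183072 × 122.118429 = 4052.264656

L=122.118 V=4052.265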